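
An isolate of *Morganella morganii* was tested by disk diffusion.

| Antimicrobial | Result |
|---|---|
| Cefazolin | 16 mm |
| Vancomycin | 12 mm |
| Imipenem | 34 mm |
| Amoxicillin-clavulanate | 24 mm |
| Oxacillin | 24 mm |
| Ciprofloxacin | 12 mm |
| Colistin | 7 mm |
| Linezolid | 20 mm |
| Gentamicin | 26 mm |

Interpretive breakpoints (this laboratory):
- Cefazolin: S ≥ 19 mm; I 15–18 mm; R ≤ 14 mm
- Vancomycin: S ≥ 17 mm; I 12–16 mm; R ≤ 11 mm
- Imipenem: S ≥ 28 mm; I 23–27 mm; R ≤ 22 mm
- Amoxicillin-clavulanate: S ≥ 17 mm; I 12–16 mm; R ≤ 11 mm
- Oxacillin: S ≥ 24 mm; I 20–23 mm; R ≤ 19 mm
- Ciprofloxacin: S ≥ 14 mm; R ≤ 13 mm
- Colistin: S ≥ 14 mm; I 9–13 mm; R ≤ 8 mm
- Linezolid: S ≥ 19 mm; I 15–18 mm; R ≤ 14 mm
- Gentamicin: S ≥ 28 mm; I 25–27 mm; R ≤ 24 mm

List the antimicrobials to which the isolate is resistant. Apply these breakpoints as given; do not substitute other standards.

Cefazolin (16 mm) in 15–18 mm — Intermediate
Vancomycin 12 mm: in 12–16 mm — I
Imipenem (34 mm) ≥ 28 mm — S
Amoxicillin-clavulanate: 24 mm is ≥ 17 mm — S
Oxacillin (24 mm) ≥ 24 mm → Susceptible
Ciprofloxacin 12 mm: ≤ 13 mm ⇒ resistant
Colistin (7 mm) ≤ 8 mm → resistant
Linezolid (20 mm) ≥ 19 mm ⇒ Susceptible
Gentamicin 26 mm: in 25–27 mm ⇒ Intermediate

ciprofloxacin, colistin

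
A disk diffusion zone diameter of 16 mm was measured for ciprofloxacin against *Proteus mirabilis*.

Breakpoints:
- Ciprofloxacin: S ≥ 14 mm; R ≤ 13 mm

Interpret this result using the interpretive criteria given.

S

Ciprofloxacin: 16 mm is ≥ 14 mm ⇒ S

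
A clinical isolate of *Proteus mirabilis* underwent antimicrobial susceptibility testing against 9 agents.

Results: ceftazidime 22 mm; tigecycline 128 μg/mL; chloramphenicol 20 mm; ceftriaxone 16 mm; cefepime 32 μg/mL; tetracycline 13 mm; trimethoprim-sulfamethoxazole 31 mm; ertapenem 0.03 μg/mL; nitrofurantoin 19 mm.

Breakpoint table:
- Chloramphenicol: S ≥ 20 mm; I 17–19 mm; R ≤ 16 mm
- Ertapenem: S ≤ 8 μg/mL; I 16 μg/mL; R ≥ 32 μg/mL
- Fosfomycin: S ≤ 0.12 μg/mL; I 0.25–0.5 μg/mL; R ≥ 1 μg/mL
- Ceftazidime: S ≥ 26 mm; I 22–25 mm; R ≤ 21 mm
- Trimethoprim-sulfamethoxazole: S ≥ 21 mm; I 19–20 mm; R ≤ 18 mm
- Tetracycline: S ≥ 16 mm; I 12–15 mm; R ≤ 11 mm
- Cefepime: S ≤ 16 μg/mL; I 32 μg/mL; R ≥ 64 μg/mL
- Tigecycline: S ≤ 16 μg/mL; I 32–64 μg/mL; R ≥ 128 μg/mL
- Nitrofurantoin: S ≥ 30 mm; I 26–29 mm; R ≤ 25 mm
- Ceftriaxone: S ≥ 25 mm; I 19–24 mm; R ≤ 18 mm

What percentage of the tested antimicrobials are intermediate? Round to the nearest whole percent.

Ceftazidime (22 mm) in 22–25 mm — intermediate
Tigecycline (128 μg/mL) ≥ 128 μg/mL ⇒ R
Chloramphenicol: 20 mm is ≥ 20 mm — susceptible
Ceftriaxone (16 mm) ≤ 18 mm → resistant
Cefepime: 32 μg/mL is = 32 μg/mL ⇒ Intermediate
Tetracycline (13 mm) in 12–15 mm → Intermediate
Trimethoprim-sulfamethoxazole: 31 mm is ≥ 21 mm ⇒ S
Ertapenem (0.03 μg/mL) ≤ 8 μg/mL → susceptible
Nitrofurantoin 19 mm: ≤ 25 mm → R
Intermediate: 3/9

33%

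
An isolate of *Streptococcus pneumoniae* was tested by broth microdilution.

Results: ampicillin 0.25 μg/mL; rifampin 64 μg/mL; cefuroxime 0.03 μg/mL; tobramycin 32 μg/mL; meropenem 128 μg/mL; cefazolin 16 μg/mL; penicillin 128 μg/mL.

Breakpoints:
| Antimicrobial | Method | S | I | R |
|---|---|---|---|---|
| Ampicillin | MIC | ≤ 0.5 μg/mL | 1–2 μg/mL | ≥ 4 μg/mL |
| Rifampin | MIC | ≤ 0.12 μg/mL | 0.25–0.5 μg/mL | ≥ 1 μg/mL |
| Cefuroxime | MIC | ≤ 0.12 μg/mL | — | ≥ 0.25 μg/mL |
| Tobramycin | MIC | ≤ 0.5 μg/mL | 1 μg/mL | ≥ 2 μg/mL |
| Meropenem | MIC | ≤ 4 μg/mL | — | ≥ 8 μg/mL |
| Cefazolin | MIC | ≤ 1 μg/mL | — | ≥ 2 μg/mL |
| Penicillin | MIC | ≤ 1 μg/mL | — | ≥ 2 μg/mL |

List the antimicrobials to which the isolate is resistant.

Ampicillin: 0.25 μg/mL is ≤ 0.5 μg/mL ⇒ susceptible
Rifampin (64 μg/mL) ≥ 1 μg/mL → Resistant
Cefuroxime (0.03 μg/mL) ≤ 0.12 μg/mL → susceptible
Tobramycin 32 μg/mL: ≥ 2 μg/mL ⇒ R
Meropenem (128 μg/mL) ≥ 8 μg/mL ⇒ R
Cefazolin: 16 μg/mL is ≥ 2 μg/mL — Resistant
Penicillin 128 μg/mL: ≥ 2 μg/mL ⇒ R

rifampin, tobramycin, meropenem, cefazolin, penicillin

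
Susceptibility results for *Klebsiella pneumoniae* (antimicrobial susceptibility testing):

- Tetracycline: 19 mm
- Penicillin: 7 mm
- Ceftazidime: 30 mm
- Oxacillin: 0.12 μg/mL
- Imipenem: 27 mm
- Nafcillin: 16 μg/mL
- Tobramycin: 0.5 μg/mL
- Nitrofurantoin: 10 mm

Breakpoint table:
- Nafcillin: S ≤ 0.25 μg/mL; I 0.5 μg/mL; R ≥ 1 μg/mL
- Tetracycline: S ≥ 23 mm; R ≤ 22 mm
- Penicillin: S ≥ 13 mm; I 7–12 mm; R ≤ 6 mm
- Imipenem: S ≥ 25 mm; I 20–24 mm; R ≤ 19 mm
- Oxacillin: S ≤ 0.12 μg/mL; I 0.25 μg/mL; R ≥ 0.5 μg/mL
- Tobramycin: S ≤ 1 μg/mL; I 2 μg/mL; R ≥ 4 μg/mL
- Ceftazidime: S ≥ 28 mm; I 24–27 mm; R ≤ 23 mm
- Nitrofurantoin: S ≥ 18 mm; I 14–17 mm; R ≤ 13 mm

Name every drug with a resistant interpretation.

tetracycline, nafcillin, nitrofurantoin

Tetracycline 19 mm: ≤ 22 mm — R
Penicillin (7 mm) in 7–12 mm — intermediate
Ceftazidime (30 mm) ≥ 28 mm — Susceptible
Oxacillin (0.12 μg/mL) ≤ 0.12 μg/mL ⇒ Susceptible
Imipenem: 27 mm is ≥ 25 mm → Susceptible
Nafcillin 16 μg/mL: ≥ 1 μg/mL → R
Tobramycin: 0.5 μg/mL is ≤ 1 μg/mL → Susceptible
Nitrofurantoin 10 mm: ≤ 13 mm ⇒ resistant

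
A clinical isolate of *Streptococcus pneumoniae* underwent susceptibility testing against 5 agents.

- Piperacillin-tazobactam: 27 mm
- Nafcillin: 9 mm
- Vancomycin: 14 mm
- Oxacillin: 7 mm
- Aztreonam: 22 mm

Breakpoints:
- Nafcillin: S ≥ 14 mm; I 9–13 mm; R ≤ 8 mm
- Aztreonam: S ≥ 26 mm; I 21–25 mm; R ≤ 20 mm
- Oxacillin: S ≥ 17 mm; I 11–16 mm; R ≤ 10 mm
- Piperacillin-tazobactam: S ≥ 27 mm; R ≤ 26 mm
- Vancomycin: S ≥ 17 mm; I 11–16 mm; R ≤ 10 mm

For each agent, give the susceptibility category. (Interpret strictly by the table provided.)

S, I, I, R, I

Piperacillin-tazobactam: 27 mm is ≥ 27 mm ⇒ S
Nafcillin (9 mm) in 9–13 mm → Intermediate
Vancomycin: 14 mm is in 11–16 mm ⇒ Intermediate
Oxacillin 7 mm: ≤ 10 mm — Resistant
Aztreonam (22 mm) in 21–25 mm → I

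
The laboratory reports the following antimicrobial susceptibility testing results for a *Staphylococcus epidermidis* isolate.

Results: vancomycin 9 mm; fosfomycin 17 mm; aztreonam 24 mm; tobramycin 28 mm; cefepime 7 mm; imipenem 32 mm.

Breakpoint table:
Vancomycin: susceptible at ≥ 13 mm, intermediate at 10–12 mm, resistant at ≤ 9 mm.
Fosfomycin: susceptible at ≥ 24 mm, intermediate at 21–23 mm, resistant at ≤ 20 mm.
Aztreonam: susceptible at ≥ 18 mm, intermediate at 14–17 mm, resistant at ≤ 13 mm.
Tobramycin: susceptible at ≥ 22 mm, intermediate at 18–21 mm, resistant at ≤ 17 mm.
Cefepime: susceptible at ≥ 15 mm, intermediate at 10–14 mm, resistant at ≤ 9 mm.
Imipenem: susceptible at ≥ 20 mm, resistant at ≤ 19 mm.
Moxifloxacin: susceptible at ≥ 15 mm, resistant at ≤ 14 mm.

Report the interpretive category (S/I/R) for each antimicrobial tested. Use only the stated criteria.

R, R, S, S, R, S

Vancomycin 9 mm: ≤ 9 mm → Resistant
Fosfomycin: 17 mm is ≤ 20 mm → resistant
Aztreonam (24 mm) ≥ 18 mm ⇒ susceptible
Tobramycin (28 mm) ≥ 22 mm → susceptible
Cefepime 7 mm: ≤ 9 mm → Resistant
Imipenem: 32 mm is ≥ 20 mm — S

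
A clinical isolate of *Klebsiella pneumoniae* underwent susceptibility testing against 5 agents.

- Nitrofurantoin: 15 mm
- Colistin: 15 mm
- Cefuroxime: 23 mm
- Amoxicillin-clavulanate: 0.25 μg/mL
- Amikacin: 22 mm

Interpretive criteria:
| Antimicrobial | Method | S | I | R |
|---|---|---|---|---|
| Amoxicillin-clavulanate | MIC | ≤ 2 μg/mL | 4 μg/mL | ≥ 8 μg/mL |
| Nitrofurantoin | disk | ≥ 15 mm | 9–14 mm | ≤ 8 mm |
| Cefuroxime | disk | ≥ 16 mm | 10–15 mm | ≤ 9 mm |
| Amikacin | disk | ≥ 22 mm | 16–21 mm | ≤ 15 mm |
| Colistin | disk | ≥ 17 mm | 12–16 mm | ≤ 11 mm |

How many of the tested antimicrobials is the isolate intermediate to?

Nitrofurantoin 15 mm: ≥ 15 mm ⇒ susceptible
Colistin: 15 mm is in 12–16 mm ⇒ I
Cefuroxime (23 mm) ≥ 16 mm ⇒ S
Amoxicillin-clavulanate: 0.25 μg/mL is ≤ 2 μg/mL — susceptible
Amikacin (22 mm) ≥ 22 mm → Susceptible
Intermediate: 1

1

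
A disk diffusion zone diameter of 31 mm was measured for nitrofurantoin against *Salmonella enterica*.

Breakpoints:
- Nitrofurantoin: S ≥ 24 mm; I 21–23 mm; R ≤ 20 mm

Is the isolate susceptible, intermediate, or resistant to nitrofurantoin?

Nitrofurantoin (31 mm) ≥ 24 mm — Susceptible

Susceptible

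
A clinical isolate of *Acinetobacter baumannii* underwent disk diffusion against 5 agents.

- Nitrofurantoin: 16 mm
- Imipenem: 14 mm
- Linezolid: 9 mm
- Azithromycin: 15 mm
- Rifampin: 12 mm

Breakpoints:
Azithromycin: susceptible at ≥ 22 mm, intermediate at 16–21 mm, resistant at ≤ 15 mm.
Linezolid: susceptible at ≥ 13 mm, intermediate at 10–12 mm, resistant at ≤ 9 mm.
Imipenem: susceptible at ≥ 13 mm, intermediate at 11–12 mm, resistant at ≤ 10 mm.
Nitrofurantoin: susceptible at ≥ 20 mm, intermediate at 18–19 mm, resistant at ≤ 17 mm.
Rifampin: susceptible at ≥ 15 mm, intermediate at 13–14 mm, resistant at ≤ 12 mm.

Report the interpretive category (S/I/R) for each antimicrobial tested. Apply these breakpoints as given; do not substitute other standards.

R, S, R, R, R

Nitrofurantoin (16 mm) ≤ 17 mm → Resistant
Imipenem 14 mm: ≥ 13 mm — susceptible
Linezolid: 9 mm is ≤ 9 mm ⇒ Resistant
Azithromycin: 15 mm is ≤ 15 mm ⇒ resistant
Rifampin (12 mm) ≤ 12 mm → R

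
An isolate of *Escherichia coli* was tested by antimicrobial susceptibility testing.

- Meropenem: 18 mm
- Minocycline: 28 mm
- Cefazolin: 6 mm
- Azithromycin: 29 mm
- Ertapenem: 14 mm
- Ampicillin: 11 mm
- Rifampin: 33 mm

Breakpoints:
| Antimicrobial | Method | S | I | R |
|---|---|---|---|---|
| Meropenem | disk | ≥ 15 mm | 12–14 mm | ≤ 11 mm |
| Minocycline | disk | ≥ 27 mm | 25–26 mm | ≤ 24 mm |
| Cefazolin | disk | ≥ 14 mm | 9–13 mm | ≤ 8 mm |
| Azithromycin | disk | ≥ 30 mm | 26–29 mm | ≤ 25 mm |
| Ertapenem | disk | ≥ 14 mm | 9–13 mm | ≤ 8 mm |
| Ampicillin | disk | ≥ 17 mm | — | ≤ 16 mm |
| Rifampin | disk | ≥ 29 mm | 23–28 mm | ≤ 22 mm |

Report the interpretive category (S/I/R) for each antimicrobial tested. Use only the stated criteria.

Meropenem: 18 mm is ≥ 15 mm → S
Minocycline (28 mm) ≥ 27 mm ⇒ susceptible
Cefazolin (6 mm) ≤ 8 mm — R
Azithromycin (29 mm) in 26–29 mm ⇒ I
Ertapenem (14 mm) ≥ 14 mm ⇒ S
Ampicillin: 11 mm is ≤ 16 mm — resistant
Rifampin 33 mm: ≥ 29 mm → S

S, S, R, I, S, R, S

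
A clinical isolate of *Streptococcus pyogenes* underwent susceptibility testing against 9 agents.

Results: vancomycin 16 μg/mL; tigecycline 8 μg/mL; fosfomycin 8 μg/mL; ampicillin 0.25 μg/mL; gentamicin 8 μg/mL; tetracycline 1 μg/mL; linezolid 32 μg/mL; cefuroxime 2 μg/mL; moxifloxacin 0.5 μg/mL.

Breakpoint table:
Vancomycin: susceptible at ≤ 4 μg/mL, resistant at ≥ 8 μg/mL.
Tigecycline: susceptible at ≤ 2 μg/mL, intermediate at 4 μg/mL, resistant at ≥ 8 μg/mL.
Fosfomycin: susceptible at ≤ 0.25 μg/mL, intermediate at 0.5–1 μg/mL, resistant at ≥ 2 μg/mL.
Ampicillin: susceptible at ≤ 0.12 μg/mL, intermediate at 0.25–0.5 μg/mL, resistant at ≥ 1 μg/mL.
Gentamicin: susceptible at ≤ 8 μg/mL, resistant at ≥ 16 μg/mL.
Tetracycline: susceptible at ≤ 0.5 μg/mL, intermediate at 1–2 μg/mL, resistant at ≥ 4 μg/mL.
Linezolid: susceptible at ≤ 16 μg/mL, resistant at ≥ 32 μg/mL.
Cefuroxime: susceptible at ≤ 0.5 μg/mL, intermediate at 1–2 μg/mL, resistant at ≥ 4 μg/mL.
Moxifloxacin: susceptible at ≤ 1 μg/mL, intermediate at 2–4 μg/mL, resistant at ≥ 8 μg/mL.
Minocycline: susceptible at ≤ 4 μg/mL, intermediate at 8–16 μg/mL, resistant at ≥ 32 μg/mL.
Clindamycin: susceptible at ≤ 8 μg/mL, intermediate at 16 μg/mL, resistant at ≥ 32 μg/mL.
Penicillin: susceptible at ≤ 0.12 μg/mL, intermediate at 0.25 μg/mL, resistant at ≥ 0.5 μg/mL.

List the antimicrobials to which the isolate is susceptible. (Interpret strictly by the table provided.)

gentamicin, moxifloxacin

Vancomycin: 16 μg/mL is ≥ 8 μg/mL ⇒ Resistant
Tigecycline (8 μg/mL) ≥ 8 μg/mL → R
Fosfomycin (8 μg/mL) ≥ 2 μg/mL — R
Ampicillin (0.25 μg/mL) in 0.25–0.5 μg/mL → intermediate
Gentamicin 8 μg/mL: ≤ 8 μg/mL → susceptible
Tetracycline: 1 μg/mL is in 1–2 μg/mL — I
Linezolid 32 μg/mL: ≥ 32 μg/mL — resistant
Cefuroxime: 2 μg/mL is in 1–2 μg/mL — intermediate
Moxifloxacin: 0.5 μg/mL is ≤ 1 μg/mL ⇒ S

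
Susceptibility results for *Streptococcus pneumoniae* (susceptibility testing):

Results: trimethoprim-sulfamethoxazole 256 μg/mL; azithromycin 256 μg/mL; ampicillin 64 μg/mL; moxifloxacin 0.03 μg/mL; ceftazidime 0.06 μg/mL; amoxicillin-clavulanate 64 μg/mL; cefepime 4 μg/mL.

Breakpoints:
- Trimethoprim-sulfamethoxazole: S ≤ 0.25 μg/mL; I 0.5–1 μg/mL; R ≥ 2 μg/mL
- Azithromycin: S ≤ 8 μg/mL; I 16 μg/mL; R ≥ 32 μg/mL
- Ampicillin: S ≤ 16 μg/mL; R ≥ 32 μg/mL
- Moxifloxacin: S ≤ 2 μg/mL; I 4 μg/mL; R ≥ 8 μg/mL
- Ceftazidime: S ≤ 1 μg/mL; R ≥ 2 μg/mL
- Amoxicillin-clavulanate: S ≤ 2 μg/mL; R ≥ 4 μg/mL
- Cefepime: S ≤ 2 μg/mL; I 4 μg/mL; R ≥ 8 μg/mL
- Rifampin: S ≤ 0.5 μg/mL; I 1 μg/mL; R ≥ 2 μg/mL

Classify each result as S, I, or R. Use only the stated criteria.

R, R, R, S, S, R, I

Trimethoprim-sulfamethoxazole 256 μg/mL: ≥ 2 μg/mL ⇒ R
Azithromycin (256 μg/mL) ≥ 32 μg/mL ⇒ Resistant
Ampicillin: 64 μg/mL is ≥ 32 μg/mL → Resistant
Moxifloxacin (0.03 μg/mL) ≤ 2 μg/mL → susceptible
Ceftazidime 0.06 μg/mL: ≤ 1 μg/mL ⇒ Susceptible
Amoxicillin-clavulanate: 64 μg/mL is ≥ 4 μg/mL ⇒ Resistant
Cefepime 4 μg/mL: = 4 μg/mL ⇒ intermediate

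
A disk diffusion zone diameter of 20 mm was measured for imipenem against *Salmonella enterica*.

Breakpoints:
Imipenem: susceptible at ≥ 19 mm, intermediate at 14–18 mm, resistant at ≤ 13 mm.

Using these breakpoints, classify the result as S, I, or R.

S

Imipenem: 20 mm is ≥ 19 mm — Susceptible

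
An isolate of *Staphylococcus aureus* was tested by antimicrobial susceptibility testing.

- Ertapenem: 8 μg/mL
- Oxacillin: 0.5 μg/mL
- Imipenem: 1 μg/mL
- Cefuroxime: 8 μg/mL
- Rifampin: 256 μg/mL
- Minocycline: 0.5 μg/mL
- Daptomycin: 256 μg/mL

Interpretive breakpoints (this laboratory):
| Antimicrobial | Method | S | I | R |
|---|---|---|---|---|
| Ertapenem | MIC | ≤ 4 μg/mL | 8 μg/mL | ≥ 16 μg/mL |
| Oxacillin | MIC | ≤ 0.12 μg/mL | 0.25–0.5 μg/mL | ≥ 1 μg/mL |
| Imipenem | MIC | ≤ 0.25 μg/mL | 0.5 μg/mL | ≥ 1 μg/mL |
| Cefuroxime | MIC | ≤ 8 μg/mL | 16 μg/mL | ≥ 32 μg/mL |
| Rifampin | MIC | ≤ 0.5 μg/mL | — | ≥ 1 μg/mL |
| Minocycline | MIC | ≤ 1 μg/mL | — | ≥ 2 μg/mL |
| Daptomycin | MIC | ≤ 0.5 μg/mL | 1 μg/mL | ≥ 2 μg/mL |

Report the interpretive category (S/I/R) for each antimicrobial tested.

I, I, R, S, R, S, R

Ertapenem 8 μg/mL: = 8 μg/mL — Intermediate
Oxacillin 0.5 μg/mL: in 0.25–0.5 μg/mL — Intermediate
Imipenem (1 μg/mL) ≥ 1 μg/mL → resistant
Cefuroxime (8 μg/mL) ≤ 8 μg/mL — Susceptible
Rifampin: 256 μg/mL is ≥ 1 μg/mL ⇒ Resistant
Minocycline 0.5 μg/mL: ≤ 1 μg/mL — S
Daptomycin: 256 μg/mL is ≥ 2 μg/mL — Resistant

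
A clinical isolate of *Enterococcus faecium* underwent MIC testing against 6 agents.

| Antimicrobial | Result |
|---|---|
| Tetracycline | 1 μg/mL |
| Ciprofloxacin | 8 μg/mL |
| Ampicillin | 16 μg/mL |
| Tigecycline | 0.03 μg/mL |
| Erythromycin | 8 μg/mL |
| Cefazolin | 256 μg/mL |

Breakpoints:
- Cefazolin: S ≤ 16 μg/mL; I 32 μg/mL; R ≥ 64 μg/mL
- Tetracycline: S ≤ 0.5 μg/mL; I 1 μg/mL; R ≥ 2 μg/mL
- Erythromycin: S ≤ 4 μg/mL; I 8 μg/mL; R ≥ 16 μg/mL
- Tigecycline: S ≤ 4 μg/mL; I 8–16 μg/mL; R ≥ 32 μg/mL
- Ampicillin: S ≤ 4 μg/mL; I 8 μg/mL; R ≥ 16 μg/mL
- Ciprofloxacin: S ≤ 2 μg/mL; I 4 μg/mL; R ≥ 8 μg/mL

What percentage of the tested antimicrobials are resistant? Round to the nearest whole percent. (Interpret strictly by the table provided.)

Tetracycline: 1 μg/mL is = 1 μg/mL ⇒ I
Ciprofloxacin (8 μg/mL) ≥ 8 μg/mL → R
Ampicillin: 16 μg/mL is ≥ 16 μg/mL — Resistant
Tigecycline 0.03 μg/mL: ≤ 4 μg/mL ⇒ S
Erythromycin 8 μg/mL: = 8 μg/mL — Intermediate
Cefazolin: 256 μg/mL is ≥ 64 μg/mL ⇒ R
Resistant: 3/6

50%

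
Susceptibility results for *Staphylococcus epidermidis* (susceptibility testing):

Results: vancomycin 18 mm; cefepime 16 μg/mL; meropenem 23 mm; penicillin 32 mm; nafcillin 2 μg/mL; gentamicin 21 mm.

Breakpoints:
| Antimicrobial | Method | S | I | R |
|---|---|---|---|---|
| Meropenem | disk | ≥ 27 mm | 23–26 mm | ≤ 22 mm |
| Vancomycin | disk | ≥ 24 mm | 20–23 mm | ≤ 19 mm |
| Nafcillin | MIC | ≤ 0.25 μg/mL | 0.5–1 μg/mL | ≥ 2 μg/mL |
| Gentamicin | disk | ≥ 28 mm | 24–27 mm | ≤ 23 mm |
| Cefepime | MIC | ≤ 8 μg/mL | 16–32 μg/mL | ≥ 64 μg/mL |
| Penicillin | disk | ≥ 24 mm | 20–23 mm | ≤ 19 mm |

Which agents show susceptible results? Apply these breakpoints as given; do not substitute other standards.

penicillin

Vancomycin: 18 mm is ≤ 19 mm ⇒ Resistant
Cefepime 16 μg/mL: in 16–32 μg/mL → I
Meropenem (23 mm) in 23–26 mm → Intermediate
Penicillin: 32 mm is ≥ 24 mm — S
Nafcillin (2 μg/mL) ≥ 2 μg/mL — resistant
Gentamicin 21 mm: ≤ 23 mm → resistant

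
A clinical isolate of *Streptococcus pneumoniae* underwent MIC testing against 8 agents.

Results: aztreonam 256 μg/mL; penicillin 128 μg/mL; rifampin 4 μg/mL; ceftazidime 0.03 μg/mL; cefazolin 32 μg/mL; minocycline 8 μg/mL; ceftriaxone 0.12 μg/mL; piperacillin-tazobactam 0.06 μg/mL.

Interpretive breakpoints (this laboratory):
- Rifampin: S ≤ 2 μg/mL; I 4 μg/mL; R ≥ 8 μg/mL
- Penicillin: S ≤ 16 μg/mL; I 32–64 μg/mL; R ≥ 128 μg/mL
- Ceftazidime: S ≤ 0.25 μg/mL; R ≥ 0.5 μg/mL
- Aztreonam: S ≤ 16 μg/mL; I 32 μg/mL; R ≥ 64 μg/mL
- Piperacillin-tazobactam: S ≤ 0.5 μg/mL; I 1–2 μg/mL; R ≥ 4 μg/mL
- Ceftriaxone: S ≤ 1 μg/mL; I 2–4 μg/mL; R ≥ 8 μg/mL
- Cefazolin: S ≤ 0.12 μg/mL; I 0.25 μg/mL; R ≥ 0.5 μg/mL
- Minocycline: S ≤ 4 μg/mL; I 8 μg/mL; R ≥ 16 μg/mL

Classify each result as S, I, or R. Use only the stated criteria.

R, R, I, S, R, I, S, S

Aztreonam: 256 μg/mL is ≥ 64 μg/mL ⇒ resistant
Penicillin 128 μg/mL: ≥ 128 μg/mL → R
Rifampin (4 μg/mL) = 4 μg/mL — intermediate
Ceftazidime: 0.03 μg/mL is ≤ 0.25 μg/mL ⇒ S
Cefazolin (32 μg/mL) ≥ 0.5 μg/mL → resistant
Minocycline: 8 μg/mL is = 8 μg/mL — intermediate
Ceftriaxone: 0.12 μg/mL is ≤ 1 μg/mL ⇒ susceptible
Piperacillin-tazobactam: 0.06 μg/mL is ≤ 0.5 μg/mL — Susceptible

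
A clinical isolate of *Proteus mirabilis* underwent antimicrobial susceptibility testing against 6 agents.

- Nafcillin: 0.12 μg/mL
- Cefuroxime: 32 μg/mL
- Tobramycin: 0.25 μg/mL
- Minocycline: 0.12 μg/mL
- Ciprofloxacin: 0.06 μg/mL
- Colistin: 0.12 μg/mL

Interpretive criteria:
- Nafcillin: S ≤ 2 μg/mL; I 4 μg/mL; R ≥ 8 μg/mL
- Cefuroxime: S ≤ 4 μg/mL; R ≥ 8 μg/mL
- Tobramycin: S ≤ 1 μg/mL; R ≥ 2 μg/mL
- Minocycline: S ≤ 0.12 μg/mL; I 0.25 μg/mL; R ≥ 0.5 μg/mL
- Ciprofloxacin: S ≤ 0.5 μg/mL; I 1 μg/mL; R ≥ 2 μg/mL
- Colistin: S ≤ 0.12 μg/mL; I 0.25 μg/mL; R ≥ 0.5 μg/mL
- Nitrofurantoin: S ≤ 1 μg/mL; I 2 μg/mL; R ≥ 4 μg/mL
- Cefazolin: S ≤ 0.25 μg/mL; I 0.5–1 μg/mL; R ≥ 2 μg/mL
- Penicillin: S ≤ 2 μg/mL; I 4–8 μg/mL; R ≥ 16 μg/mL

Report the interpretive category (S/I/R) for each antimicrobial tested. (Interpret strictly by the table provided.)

Nafcillin: 0.12 μg/mL is ≤ 2 μg/mL → susceptible
Cefuroxime: 32 μg/mL is ≥ 8 μg/mL — Resistant
Tobramycin: 0.25 μg/mL is ≤ 1 μg/mL ⇒ susceptible
Minocycline (0.12 μg/mL) ≤ 0.12 μg/mL — Susceptible
Ciprofloxacin 0.06 μg/mL: ≤ 0.5 μg/mL → S
Colistin 0.12 μg/mL: ≤ 0.12 μg/mL → S

S, R, S, S, S, S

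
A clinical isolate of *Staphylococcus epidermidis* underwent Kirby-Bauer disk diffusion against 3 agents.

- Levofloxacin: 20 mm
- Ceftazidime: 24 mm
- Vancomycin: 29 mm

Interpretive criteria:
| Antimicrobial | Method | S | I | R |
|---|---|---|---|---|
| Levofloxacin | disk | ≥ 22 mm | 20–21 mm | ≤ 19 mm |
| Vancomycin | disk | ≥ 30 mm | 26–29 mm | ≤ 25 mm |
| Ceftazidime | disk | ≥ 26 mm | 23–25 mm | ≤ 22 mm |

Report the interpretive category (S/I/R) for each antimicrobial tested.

Levofloxacin 20 mm: in 20–21 mm ⇒ Intermediate
Ceftazidime: 24 mm is in 23–25 mm ⇒ Intermediate
Vancomycin 29 mm: in 26–29 mm — I

I, I, I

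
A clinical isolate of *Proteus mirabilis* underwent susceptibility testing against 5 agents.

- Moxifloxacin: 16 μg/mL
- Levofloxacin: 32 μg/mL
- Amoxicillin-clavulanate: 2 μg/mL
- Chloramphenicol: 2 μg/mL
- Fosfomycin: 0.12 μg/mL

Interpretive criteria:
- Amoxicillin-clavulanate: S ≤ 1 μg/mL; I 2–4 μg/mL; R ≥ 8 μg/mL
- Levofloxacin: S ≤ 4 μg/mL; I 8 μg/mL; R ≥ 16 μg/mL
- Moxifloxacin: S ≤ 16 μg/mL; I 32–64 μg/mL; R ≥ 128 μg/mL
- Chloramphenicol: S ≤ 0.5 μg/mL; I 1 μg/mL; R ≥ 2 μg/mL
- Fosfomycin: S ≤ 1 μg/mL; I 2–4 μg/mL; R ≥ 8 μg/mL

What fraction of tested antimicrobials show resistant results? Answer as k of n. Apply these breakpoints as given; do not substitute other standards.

Moxifloxacin (16 μg/mL) ≤ 16 μg/mL → susceptible
Levofloxacin: 32 μg/mL is ≥ 16 μg/mL → R
Amoxicillin-clavulanate (2 μg/mL) in 2–4 μg/mL → Intermediate
Chloramphenicol: 2 μg/mL is ≥ 2 μg/mL — R
Fosfomycin: 0.12 μg/mL is ≤ 1 μg/mL ⇒ susceptible
Resistant: 2/5

2 of 5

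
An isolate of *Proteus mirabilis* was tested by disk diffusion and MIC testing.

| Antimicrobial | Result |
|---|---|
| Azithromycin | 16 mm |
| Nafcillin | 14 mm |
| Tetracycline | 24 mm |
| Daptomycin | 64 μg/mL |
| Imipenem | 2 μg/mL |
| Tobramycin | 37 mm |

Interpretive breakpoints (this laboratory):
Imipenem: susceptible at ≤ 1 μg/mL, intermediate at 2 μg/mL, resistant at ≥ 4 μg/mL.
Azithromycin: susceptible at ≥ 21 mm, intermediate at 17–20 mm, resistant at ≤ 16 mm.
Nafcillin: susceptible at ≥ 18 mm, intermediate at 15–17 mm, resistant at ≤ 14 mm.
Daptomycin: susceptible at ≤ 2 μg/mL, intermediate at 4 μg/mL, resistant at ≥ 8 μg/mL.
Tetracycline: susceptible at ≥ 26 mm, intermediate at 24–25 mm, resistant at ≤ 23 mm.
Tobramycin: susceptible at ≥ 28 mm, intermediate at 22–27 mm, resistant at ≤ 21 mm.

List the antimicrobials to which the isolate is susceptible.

Azithromycin 16 mm: ≤ 16 mm — Resistant
Nafcillin (14 mm) ≤ 14 mm → Resistant
Tetracycline 24 mm: in 24–25 mm ⇒ I
Daptomycin (64 μg/mL) ≥ 8 μg/mL — R
Imipenem (2 μg/mL) = 2 μg/mL — Intermediate
Tobramycin: 37 mm is ≥ 28 mm — susceptible

tobramycin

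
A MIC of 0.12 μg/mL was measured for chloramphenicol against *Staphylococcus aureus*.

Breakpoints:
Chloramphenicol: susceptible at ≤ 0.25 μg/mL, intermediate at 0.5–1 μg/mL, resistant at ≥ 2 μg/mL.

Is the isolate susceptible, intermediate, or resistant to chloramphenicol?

Chloramphenicol (0.12 μg/mL) ≤ 0.25 μg/mL — susceptible

S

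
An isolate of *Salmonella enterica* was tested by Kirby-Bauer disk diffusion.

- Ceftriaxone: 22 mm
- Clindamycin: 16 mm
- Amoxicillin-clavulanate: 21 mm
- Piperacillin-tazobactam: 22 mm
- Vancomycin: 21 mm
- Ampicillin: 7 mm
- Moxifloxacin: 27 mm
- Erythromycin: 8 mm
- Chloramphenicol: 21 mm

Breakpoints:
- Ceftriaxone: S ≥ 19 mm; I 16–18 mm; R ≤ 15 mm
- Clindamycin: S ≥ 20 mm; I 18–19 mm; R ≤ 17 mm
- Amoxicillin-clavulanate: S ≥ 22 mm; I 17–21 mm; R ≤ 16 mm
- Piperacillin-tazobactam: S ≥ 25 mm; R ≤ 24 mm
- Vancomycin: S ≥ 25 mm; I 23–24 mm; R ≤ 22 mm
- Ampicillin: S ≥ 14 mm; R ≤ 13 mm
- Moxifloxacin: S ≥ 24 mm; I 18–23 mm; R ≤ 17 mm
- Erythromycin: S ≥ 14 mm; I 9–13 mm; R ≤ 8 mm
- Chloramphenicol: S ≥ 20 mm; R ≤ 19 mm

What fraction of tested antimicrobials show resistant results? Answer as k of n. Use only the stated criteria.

Ceftriaxone 22 mm: ≥ 19 mm — susceptible
Clindamycin: 16 mm is ≤ 17 mm → Resistant
Amoxicillin-clavulanate (21 mm) in 17–21 mm ⇒ I
Piperacillin-tazobactam (22 mm) ≤ 24 mm — R
Vancomycin 21 mm: ≤ 22 mm — Resistant
Ampicillin 7 mm: ≤ 13 mm → resistant
Moxifloxacin 27 mm: ≥ 24 mm ⇒ susceptible
Erythromycin: 8 mm is ≤ 8 mm → resistant
Chloramphenicol (21 mm) ≥ 20 mm ⇒ S
Resistant: 5/9

5 of 9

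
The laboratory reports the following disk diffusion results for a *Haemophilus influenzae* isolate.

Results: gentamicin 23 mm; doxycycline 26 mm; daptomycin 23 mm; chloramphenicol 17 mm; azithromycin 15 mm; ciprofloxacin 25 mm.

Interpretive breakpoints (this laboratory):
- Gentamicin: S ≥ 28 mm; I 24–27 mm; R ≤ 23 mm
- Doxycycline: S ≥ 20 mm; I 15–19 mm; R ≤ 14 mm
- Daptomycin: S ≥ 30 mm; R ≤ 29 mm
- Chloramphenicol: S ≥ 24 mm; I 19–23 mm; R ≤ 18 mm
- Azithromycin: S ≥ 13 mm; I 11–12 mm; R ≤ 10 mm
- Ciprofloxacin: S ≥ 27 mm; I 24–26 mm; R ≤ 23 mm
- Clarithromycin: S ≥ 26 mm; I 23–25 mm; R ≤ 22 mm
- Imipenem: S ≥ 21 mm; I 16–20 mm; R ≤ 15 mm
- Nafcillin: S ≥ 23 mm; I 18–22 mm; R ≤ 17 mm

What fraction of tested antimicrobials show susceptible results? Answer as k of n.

Gentamicin: 23 mm is ≤ 23 mm ⇒ resistant
Doxycycline: 26 mm is ≥ 20 mm → Susceptible
Daptomycin 23 mm: ≤ 29 mm → R
Chloramphenicol 17 mm: ≤ 18 mm → R
Azithromycin 15 mm: ≥ 13 mm ⇒ Susceptible
Ciprofloxacin 25 mm: in 24–26 mm — I
Susceptible: 2/6

2 of 6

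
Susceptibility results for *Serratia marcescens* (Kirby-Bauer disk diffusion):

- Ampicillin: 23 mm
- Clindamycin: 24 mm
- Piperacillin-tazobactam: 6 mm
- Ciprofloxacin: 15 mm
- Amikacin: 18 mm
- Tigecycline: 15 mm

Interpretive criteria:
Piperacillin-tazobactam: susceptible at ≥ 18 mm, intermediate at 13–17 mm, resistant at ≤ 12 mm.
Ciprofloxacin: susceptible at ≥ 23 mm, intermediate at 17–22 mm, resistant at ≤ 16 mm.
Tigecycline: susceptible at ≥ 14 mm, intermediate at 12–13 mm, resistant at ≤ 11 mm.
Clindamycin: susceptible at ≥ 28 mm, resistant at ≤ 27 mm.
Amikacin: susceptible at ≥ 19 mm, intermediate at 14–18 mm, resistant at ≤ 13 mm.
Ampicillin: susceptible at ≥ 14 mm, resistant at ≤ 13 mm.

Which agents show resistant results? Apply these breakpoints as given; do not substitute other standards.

clindamycin, piperacillin-tazobactam, ciprofloxacin

Ampicillin: 23 mm is ≥ 14 mm ⇒ Susceptible
Clindamycin: 24 mm is ≤ 27 mm — resistant
Piperacillin-tazobactam: 6 mm is ≤ 12 mm ⇒ Resistant
Ciprofloxacin (15 mm) ≤ 16 mm — Resistant
Amikacin: 18 mm is in 14–18 mm — I
Tigecycline 15 mm: ≥ 14 mm → susceptible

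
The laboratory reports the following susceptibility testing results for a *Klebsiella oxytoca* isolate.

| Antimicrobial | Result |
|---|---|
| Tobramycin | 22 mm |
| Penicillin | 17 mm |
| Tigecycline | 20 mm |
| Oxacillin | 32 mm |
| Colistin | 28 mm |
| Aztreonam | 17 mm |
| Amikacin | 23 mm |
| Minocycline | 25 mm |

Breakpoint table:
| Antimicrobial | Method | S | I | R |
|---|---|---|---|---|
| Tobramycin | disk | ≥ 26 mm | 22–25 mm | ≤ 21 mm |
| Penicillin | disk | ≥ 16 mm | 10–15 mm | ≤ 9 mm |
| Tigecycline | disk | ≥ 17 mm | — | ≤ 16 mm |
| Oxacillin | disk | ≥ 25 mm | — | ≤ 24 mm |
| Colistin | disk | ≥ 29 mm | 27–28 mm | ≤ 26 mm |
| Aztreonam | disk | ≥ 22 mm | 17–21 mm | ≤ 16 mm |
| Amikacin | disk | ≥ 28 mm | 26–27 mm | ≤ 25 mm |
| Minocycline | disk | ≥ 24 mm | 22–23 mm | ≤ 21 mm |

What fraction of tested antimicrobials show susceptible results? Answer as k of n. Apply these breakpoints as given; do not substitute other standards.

4 of 8

Tobramycin: 22 mm is in 22–25 mm ⇒ I
Penicillin: 17 mm is ≥ 16 mm → Susceptible
Tigecycline 20 mm: ≥ 17 mm → S
Oxacillin 32 mm: ≥ 25 mm ⇒ S
Colistin: 28 mm is in 27–28 mm → Intermediate
Aztreonam (17 mm) in 17–21 mm ⇒ intermediate
Amikacin 23 mm: ≤ 25 mm ⇒ R
Minocycline: 25 mm is ≥ 24 mm — S
Susceptible: 4/8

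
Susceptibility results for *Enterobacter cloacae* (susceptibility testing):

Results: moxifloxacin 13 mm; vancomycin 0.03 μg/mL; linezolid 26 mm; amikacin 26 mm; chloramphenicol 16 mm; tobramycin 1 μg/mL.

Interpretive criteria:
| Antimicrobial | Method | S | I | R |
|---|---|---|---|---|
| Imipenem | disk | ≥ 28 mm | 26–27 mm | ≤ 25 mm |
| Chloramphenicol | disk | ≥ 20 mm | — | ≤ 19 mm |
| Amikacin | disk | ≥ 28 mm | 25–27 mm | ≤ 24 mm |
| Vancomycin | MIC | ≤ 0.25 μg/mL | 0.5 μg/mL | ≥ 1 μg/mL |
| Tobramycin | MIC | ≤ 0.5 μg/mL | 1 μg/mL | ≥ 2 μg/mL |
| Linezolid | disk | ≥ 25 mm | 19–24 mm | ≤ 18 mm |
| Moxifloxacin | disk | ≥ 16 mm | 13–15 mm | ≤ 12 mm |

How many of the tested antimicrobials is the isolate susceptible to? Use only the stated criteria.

Moxifloxacin 13 mm: in 13–15 mm ⇒ intermediate
Vancomycin (0.03 μg/mL) ≤ 0.25 μg/mL → Susceptible
Linezolid 26 mm: ≥ 25 mm — Susceptible
Amikacin 26 mm: in 25–27 mm ⇒ Intermediate
Chloramphenicol: 16 mm is ≤ 19 mm → Resistant
Tobramycin 1 μg/mL: = 1 μg/mL → intermediate
Susceptible: 2

2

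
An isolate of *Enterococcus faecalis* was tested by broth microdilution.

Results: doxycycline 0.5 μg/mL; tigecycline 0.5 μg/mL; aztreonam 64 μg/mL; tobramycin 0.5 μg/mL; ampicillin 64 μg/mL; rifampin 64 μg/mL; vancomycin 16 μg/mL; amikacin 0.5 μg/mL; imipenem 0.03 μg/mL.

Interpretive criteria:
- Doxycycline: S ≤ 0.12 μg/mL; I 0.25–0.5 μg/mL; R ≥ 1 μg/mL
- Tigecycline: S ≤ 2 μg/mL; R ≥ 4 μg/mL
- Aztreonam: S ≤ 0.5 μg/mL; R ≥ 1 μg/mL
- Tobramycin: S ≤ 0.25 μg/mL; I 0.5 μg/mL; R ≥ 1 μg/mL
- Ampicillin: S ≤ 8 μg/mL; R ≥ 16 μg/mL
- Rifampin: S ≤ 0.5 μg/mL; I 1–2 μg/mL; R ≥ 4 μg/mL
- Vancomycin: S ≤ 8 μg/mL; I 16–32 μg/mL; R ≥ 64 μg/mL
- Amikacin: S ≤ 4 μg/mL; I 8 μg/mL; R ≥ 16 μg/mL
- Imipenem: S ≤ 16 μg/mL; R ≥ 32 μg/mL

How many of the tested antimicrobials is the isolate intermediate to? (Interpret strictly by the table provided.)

Doxycycline (0.5 μg/mL) in 0.25–0.5 μg/mL — Intermediate
Tigecycline 0.5 μg/mL: ≤ 2 μg/mL — susceptible
Aztreonam (64 μg/mL) ≥ 1 μg/mL — resistant
Tobramycin (0.5 μg/mL) = 0.5 μg/mL ⇒ Intermediate
Ampicillin: 64 μg/mL is ≥ 16 μg/mL — resistant
Rifampin: 64 μg/mL is ≥ 4 μg/mL ⇒ Resistant
Vancomycin 16 μg/mL: in 16–32 μg/mL — Intermediate
Amikacin 0.5 μg/mL: ≤ 4 μg/mL → susceptible
Imipenem 0.03 μg/mL: ≤ 16 μg/mL ⇒ S
Intermediate: 3

3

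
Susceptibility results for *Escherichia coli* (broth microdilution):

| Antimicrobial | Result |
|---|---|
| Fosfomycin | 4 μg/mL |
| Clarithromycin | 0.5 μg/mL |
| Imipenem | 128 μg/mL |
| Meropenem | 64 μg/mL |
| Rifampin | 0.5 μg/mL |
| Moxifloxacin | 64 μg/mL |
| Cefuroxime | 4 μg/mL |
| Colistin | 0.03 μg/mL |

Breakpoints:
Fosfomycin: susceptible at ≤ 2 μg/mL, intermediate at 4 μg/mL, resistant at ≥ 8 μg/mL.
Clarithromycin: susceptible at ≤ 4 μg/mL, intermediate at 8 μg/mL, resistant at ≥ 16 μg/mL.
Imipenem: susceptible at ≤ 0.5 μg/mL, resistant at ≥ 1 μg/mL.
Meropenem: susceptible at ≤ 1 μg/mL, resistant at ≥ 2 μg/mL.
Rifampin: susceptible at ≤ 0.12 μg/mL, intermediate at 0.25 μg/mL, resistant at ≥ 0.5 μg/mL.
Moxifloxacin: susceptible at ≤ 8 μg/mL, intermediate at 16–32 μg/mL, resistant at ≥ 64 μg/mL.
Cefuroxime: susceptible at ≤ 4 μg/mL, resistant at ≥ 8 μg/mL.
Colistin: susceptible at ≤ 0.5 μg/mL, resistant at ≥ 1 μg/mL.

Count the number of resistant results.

Fosfomycin (4 μg/mL) = 4 μg/mL — intermediate
Clarithromycin (0.5 μg/mL) ≤ 4 μg/mL — S
Imipenem 128 μg/mL: ≥ 1 μg/mL → R
Meropenem 64 μg/mL: ≥ 2 μg/mL — R
Rifampin: 0.5 μg/mL is ≥ 0.5 μg/mL ⇒ R
Moxifloxacin (64 μg/mL) ≥ 64 μg/mL ⇒ Resistant
Cefuroxime (4 μg/mL) ≤ 4 μg/mL — susceptible
Colistin 0.03 μg/mL: ≤ 0.5 μg/mL — Susceptible
Resistant: 4

4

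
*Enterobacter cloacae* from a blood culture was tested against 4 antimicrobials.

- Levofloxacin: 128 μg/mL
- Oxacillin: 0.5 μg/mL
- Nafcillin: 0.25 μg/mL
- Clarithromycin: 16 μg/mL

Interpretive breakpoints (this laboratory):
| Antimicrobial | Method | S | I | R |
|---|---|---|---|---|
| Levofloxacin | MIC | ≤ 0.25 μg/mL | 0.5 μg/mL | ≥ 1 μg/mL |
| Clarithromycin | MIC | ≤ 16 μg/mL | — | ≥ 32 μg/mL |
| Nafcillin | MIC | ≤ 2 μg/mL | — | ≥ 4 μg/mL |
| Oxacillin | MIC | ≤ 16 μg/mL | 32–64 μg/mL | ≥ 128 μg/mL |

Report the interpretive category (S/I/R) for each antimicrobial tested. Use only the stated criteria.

R, S, S, S

Levofloxacin 128 μg/mL: ≥ 1 μg/mL ⇒ R
Oxacillin (0.5 μg/mL) ≤ 16 μg/mL — S
Nafcillin (0.25 μg/mL) ≤ 2 μg/mL ⇒ Susceptible
Clarithromycin: 16 μg/mL is ≤ 16 μg/mL — Susceptible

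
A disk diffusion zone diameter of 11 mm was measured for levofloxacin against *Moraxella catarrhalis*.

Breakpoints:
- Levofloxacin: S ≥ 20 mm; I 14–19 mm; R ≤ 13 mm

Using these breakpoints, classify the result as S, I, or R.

Resistant

Levofloxacin 11 mm: ≤ 13 mm ⇒ R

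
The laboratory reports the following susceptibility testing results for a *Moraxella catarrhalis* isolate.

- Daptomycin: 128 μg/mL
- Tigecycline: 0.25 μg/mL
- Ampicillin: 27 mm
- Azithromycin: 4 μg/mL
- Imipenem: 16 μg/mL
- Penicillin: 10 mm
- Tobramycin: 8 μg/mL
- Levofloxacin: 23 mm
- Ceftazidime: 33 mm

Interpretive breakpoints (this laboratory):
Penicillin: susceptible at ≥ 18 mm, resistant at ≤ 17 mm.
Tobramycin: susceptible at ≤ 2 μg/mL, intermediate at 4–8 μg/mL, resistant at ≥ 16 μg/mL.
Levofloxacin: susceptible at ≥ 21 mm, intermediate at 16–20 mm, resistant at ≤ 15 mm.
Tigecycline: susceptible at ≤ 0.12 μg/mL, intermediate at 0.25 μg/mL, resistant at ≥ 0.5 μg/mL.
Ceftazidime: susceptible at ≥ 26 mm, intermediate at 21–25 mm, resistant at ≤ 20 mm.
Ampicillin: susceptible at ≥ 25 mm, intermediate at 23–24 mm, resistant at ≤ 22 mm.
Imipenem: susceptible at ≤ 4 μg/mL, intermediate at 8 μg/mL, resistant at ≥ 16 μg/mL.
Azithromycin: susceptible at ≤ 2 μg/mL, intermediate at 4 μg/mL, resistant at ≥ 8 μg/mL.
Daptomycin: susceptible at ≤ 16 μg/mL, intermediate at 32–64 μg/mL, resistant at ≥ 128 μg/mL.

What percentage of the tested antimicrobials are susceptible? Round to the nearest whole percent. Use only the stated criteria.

Daptomycin (128 μg/mL) ≥ 128 μg/mL → Resistant
Tigecycline: 0.25 μg/mL is = 0.25 μg/mL — Intermediate
Ampicillin 27 mm: ≥ 25 mm ⇒ susceptible
Azithromycin: 4 μg/mL is = 4 μg/mL → I
Imipenem: 16 μg/mL is ≥ 16 μg/mL → resistant
Penicillin (10 mm) ≤ 17 mm — resistant
Tobramycin: 8 μg/mL is in 4–8 μg/mL → intermediate
Levofloxacin: 23 mm is ≥ 21 mm — Susceptible
Ceftazidime: 33 mm is ≥ 26 mm ⇒ S
Susceptible: 3/9

33%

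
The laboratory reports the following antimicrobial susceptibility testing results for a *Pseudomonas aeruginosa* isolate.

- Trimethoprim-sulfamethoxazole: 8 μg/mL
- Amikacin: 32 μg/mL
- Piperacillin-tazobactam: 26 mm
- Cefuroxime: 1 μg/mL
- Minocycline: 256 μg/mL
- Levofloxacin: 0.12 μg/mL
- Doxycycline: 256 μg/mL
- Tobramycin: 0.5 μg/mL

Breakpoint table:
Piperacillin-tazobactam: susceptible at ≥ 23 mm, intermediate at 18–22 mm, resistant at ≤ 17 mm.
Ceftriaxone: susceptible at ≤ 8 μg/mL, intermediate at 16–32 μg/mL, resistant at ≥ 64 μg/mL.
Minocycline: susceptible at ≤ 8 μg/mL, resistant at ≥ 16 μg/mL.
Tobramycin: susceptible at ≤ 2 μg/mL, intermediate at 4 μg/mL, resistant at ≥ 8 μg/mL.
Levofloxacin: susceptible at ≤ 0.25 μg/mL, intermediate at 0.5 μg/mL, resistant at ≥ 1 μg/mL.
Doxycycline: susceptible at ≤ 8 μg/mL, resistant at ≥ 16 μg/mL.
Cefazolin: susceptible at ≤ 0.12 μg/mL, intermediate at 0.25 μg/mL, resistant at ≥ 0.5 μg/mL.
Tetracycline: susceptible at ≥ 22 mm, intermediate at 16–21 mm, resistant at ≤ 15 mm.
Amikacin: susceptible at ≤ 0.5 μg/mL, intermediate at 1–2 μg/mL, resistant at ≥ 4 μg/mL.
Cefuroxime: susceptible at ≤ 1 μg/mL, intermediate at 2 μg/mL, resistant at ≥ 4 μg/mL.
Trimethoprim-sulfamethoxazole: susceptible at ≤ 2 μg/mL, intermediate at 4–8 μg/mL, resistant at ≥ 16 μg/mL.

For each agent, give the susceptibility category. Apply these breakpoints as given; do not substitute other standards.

I, R, S, S, R, S, R, S

Trimethoprim-sulfamethoxazole: 8 μg/mL is in 4–8 μg/mL → I
Amikacin (32 μg/mL) ≥ 4 μg/mL — resistant
Piperacillin-tazobactam (26 mm) ≥ 23 mm → Susceptible
Cefuroxime: 1 μg/mL is ≤ 1 μg/mL ⇒ Susceptible
Minocycline (256 μg/mL) ≥ 16 μg/mL — Resistant
Levofloxacin (0.12 μg/mL) ≤ 0.25 μg/mL → S
Doxycycline: 256 μg/mL is ≥ 16 μg/mL — R
Tobramycin 0.5 μg/mL: ≤ 2 μg/mL — S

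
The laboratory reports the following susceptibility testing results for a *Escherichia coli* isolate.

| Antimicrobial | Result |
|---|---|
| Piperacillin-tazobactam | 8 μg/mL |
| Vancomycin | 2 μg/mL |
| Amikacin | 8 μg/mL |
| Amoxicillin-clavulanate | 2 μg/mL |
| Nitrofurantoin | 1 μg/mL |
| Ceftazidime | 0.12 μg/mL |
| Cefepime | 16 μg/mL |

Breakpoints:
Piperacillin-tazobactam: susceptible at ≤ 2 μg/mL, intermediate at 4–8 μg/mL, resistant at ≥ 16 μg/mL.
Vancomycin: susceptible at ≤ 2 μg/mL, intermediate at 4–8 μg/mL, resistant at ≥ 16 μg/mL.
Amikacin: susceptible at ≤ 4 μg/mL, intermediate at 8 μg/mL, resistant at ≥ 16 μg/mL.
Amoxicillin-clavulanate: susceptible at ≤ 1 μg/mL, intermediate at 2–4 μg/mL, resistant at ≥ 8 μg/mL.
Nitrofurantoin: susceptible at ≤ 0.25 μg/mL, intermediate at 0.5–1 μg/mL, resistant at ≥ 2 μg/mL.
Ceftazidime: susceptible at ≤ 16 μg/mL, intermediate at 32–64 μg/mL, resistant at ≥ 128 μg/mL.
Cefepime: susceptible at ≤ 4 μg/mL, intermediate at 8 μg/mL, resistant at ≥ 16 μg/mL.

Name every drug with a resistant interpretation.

Piperacillin-tazobactam (8 μg/mL) in 4–8 μg/mL — I
Vancomycin (2 μg/mL) ≤ 2 μg/mL — Susceptible
Amikacin: 8 μg/mL is = 8 μg/mL ⇒ intermediate
Amoxicillin-clavulanate (2 μg/mL) in 2–4 μg/mL — Intermediate
Nitrofurantoin: 1 μg/mL is in 0.5–1 μg/mL ⇒ Intermediate
Ceftazidime (0.12 μg/mL) ≤ 16 μg/mL — Susceptible
Cefepime (16 μg/mL) ≥ 16 μg/mL → Resistant

cefepime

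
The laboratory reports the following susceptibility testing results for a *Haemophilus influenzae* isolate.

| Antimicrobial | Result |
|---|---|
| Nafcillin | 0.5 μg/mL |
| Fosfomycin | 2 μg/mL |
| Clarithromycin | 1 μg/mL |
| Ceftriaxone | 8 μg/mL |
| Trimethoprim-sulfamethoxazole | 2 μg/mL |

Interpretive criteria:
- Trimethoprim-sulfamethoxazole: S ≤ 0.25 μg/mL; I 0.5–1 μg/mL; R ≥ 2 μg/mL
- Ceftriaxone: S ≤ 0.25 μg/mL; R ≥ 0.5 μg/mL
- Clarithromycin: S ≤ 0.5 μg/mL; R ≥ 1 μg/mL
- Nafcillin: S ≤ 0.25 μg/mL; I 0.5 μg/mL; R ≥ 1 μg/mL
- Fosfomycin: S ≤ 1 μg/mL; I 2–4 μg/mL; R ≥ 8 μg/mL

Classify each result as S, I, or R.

I, I, R, R, R

Nafcillin: 0.5 μg/mL is = 0.5 μg/mL — intermediate
Fosfomycin: 2 μg/mL is in 2–4 μg/mL → intermediate
Clarithromycin 1 μg/mL: ≥ 1 μg/mL — Resistant
Ceftriaxone: 8 μg/mL is ≥ 0.5 μg/mL → Resistant
Trimethoprim-sulfamethoxazole: 2 μg/mL is ≥ 2 μg/mL → R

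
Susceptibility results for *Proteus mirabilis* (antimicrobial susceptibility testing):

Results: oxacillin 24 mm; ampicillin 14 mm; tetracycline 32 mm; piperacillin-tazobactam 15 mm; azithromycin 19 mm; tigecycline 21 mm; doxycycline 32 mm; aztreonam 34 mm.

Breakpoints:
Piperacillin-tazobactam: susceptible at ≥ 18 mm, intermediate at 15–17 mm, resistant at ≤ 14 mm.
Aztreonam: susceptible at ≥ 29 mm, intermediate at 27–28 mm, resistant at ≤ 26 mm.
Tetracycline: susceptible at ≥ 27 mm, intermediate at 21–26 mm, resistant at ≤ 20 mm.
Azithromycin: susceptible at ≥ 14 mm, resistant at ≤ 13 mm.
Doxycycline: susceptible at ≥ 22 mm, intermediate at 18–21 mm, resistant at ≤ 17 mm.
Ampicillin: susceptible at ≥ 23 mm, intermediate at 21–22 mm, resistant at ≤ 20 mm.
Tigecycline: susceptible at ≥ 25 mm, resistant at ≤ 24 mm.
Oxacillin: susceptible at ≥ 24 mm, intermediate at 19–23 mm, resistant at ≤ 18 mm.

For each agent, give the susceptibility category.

Oxacillin (24 mm) ≥ 24 mm — Susceptible
Ampicillin 14 mm: ≤ 20 mm ⇒ R
Tetracycline 32 mm: ≥ 27 mm → Susceptible
Piperacillin-tazobactam: 15 mm is in 15–17 mm → intermediate
Azithromycin 19 mm: ≥ 14 mm ⇒ susceptible
Tigecycline: 21 mm is ≤ 24 mm ⇒ resistant
Doxycycline (32 mm) ≥ 22 mm — S
Aztreonam: 34 mm is ≥ 29 mm — susceptible

S, R, S, I, S, R, S, S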